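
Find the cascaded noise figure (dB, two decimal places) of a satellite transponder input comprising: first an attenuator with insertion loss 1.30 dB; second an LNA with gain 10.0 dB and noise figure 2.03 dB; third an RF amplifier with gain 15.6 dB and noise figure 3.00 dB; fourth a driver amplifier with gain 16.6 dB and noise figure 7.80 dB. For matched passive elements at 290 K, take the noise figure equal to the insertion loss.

3.63 dB

Convert to linear (a loss of L dB is a gain of −L dB): F_i = 10^(NF_i/10), G_i = 10^(G_i,dB/10)
  Stage 1: F_1 = 10^(1.30/10) = 1.349, G_1 = 10^(−1.30/10) = 0.7413
  Stage 2: F_2 = 10^(2.03/10) = 1.596, G_2 = 10^(10.0/10) = 10.00
  Stage 3: F_3 = 10^(3.00/10) = 1.995, G_3 = 10^(15.6/10) = 36.31
  Stage 4: F_4 = 10^(7.80/10) = 6.026, G_4 = 10^(16.6/10) = 45.71
Friis cascade:
  F = 1.349 + (1.596 − 1)/0.7413 + (1.995 − 1)/7.413 + (6.026 − 1)/269.2 = 2.306
NF = 10 log₁₀(2.306) = 3.63 dB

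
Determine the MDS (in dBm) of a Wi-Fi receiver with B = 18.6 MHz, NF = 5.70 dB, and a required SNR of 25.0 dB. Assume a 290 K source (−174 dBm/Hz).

Sensitivity = −174 + 10 log₁₀(B) + NF + SNR_min
= −174 + 72.7 + 5.70 + 25.0
= −70.60 dBm → −70.6 dBm

−70.6 dBm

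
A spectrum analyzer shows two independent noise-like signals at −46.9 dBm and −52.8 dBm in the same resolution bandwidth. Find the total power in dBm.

−45.9 dBm

Convert to linear, add, convert back:
P₁ = 2.04×10⁻⁸ W, P₂ = 5.25×10⁻⁹ W
P_tot = 2.57×10⁻⁸ W → 10 log₁₀(P_tot / 10⁻³) = −45.9 dBm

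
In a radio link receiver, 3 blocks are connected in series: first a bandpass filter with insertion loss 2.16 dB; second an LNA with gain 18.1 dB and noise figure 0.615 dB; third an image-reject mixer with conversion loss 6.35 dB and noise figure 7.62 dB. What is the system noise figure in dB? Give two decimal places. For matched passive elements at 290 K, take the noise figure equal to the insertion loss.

3.05 dB

Convert to linear (a loss of L dB is a gain of −L dB): F_i = 10^(NF_i/10), G_i = 10^(G_i,dB/10)
  Stage 1: F_1 = 10^(2.16/10) = 1.644, G_1 = 10^(−2.16/10) = 0.6081
  Stage 2: F_2 = 10^(0.615/10) = 1.152, G_2 = 10^(18.1/10) = 64.57
  Stage 3: F_3 = 10^(7.62/10) = 5.781, G_3 = 10^(−6.35/10) = 0.2317
Friis cascade:
  F = 1.644 + (1.152 − 1)/0.6081 + (5.781 − 1)/39.26 = 2.016
NF = 10 log₁₀(2.016) = 3.05 dB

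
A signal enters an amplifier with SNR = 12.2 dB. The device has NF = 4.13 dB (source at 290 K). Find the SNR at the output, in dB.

8.07 dB

By definition F = SNR_in/SNR_out, so in dB: SNR_out = SNR_in − NF
SNR_out = 12.2 − 4.13 = 8.07 dB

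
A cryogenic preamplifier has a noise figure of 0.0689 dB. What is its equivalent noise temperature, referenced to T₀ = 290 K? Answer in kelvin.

4.64 K

F = 10^(0.0689/10) = 1.01599
T_e = (F − 1)·T₀ = (1.01599 − 1) × 290 = 4.64 K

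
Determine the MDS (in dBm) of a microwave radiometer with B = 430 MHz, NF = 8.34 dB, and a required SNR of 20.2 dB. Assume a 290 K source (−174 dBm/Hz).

Sensitivity = −174 + 10 log₁₀(B) + NF + SNR_min
= −174 + 86.33 + 8.34 + 20.2
= −59.13 dBm → −59.1 dBm

−59.1 dBm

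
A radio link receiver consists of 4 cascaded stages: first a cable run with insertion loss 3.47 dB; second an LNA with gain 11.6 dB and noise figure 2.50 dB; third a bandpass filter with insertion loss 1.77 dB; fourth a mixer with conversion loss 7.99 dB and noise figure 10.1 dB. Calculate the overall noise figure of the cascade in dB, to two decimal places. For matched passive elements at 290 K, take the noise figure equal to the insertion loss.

7.90 dB

Convert to linear (a loss of L dB is a gain of −L dB): F_i = 10^(NF_i/10), G_i = 10^(G_i,dB/10)
  Stage 1: F_1 = 10^(3.47/10) = 2.223, G_1 = 10^(−3.47/10) = 0.4498
  Stage 2: F_2 = 10^(2.50/10) = 1.778, G_2 = 10^(11.6/10) = 14.45
  Stage 3: F_3 = 10^(1.77/10) = 1.503, G_3 = 10^(−1.77/10) = 0.6653
  Stage 4: F_4 = 10^(10.1/10) = 10.23, G_4 = 10^(−7.99/10) = 0.1589
Friis cascade:
  F = 2.223 + (1.778 − 1)/0.4498 + (1.503 − 1)/6.501 + (10.23 − 1)/4.325 = 6.166
NF = 10 log₁₀(6.166) = 7.90 dB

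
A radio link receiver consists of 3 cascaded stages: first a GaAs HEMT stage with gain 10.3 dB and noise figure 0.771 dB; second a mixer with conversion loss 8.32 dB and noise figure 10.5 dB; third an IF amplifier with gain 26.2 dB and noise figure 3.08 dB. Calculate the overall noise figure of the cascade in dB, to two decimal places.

4.48 dB

Convert to linear (a loss of L dB is a gain of −L dB): F_i = 10^(NF_i/10), G_i = 10^(G_i,dB/10)
  Stage 1: F_1 = 10^(0.771/10) = 1.194, G_1 = 10^(10.3/10) = 10.72
  Stage 2: F_2 = 10^(10.5/10) = 11.22, G_2 = 10^(−8.32/10) = 0.1472
  Stage 3: F_3 = 10^(3.08/10) = 2.032, G_3 = 10^(26.2/10) = 416.9
Friis cascade:
  F = 1.194 + (11.22 − 1)/10.72 + (2.032 − 1)/1.578 = 2.802
NF = 10 log₁₀(2.802) = 4.48 dB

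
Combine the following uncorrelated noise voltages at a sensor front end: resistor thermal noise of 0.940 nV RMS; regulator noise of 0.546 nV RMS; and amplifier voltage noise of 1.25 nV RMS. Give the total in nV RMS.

Uncorrelated sources add in power (mean-square): V_tot = √(ΣV_i²)
V_tot = √[(9.40×10⁻¹⁰)² + (5.46×10⁻¹⁰)² + (1.25×10⁻⁹)²] = 1.66×10⁻⁹ V = 1.66 nV

1.66 nV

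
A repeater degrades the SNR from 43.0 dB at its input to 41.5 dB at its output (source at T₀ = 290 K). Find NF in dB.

NF (dB) = SNR_in(dB) − SNR_out(dB) when the source is at T₀
NF = 43.0 − 41.5 = 1.5 dB

1.5 dB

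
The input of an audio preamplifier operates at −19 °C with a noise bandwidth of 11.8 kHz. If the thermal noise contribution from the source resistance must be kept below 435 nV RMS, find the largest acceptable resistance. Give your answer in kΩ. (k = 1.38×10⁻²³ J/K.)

1.14 kΩ

T = −19 °C + 273.15 = 254.15 K
Johnson–Nyquist: V_n = √(4kTRB) ⇒ R = V_n² / (4kTB)
4kTB = 4 × 1.38×10⁻²³ × 254.15 × 1.18×10⁴ = 1.66×10⁻¹⁶
R = (4.35×10⁻⁷)² / 1.66×10⁻¹⁶ = 1.14×10³ Ω = 1.14 kΩ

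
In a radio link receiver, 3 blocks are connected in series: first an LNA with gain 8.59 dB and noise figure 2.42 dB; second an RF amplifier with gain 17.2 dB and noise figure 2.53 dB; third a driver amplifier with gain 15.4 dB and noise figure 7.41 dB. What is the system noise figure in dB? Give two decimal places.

2.71 dB

Convert to linear (a loss of L dB is a gain of −L dB): F_i = 10^(NF_i/10), G_i = 10^(G_i,dB/10)
  Stage 1: F_1 = 10^(2.42/10) = 1.746, G_1 = 10^(8.59/10) = 7.228
  Stage 2: F_2 = 10^(2.53/10) = 1.791, G_2 = 10^(17.2/10) = 52.48
  Stage 3: F_3 = 10^(7.41/10) = 5.508, G_3 = 10^(15.4/10) = 34.67
Friis cascade:
  F = 1.746 + (1.791 − 1)/7.228 + (5.508 − 1)/379.3 = 1.867
NF = 10 log₁₀(1.867) = 2.71 dB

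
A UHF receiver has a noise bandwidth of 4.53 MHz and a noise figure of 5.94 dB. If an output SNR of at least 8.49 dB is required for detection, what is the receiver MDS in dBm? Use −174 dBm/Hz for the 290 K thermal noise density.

Sensitivity = −174 + 10 log₁₀(B) + NF + SNR_min
= −174 + 66.56 + 5.94 + 8.49
= −93.01 dBm → −93.0 dBm

−93.0 dBm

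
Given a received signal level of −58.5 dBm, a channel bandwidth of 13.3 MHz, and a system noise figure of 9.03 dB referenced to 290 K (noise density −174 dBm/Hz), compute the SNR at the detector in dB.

Noise floor: N = −174 + 10 log₁₀(B) + NF
10 log₁₀(1.33×10⁷) = 71.24 dB
N = −174 + 71.24 + 9.03 = −93.73 dBm
SNR = P_sig − N = −58.5 − (−93.73) = 35.23 dB → 35.2 dB

35.2 dB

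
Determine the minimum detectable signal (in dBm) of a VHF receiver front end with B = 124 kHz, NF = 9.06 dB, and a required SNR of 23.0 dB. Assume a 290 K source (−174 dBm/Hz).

Sensitivity = −174 + 10 log₁₀(B) + NF + SNR_min
= −174 + 50.93 + 9.06 + 23.0
= −91.01 dBm → −91.0 dBm

−91.0 dBm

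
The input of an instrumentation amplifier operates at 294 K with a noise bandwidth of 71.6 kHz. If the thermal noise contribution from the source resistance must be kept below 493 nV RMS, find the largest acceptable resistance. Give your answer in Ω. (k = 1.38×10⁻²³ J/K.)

Johnson–Nyquist: V_n = √(4kTRB) ⇒ R = V_n² / (4kTB)
4kTB = 4 × 1.38×10⁻²³ × 294 × 7.16×10⁴ = 1.16×10⁻¹⁵
R = (4.93×10⁻⁷)² / 1.16×10⁻¹⁵ = 2.09×10² Ω = 209 Ω

209 Ω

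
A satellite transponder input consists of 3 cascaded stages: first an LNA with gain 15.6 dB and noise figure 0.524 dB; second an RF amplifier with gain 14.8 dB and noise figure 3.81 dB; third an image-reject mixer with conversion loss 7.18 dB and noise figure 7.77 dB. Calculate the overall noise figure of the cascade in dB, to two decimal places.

Convert to linear (a loss of L dB is a gain of −L dB): F_i = 10^(NF_i/10), G_i = 10^(G_i,dB/10)
  Stage 1: F_1 = 10^(0.524/10) = 1.128, G_1 = 10^(15.6/10) = 36.31
  Stage 2: F_2 = 10^(3.81/10) = 2.404, G_2 = 10^(14.8/10) = 30.20
  Stage 3: F_3 = 10^(7.77/10) = 5.984, G_3 = 10^(−7.18/10) = 0.1914
Friis cascade:
  F = 1.128 + (2.404 − 1)/36.31 + (5.984 − 1)/1096 = 1.171
NF = 10 log₁₀(1.171) = 0.69 dB

0.69 dB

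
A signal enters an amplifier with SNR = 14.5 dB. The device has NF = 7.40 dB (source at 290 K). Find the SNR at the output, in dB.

7.10 dB

By definition F = SNR_in/SNR_out, so in dB: SNR_out = SNR_in − NF
SNR_out = 14.5 − 7.40 = 7.10 dB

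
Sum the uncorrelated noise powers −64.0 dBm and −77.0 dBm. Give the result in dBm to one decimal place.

Convert to linear, add, convert back:
P₁ = 3.98×10⁻¹⁰ W, P₂ = 2.00×10⁻¹¹ W
P_tot = 4.18×10⁻¹⁰ W → 10 log₁₀(P_tot / 10⁻³) = −63.8 dBm

−63.8 dBm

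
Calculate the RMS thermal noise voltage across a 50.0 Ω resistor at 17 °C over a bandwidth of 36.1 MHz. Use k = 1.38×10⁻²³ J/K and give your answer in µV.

T = 17 °C + 273.15 = 290.15 K
V_n = √(4kTRB)
4kTRB = 4 × 1.38×10⁻²³ × 290.15 × 5.00×10¹ × 3.61×10⁷ = 2.89×10⁻¹¹ V²
V_n = √(2.89×10⁻¹¹) = 5.38×10⁻⁶ V = 5.38 µV

5.38 µV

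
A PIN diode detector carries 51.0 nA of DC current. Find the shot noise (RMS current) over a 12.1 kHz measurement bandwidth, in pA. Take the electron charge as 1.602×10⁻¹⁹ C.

I_n = √(2qI·B)
2qI·B = 2 × 1.602×10⁻¹⁹ × 5.10×10⁻⁸ × 1.21×10⁴ = 1.98×10⁻²² A²
I_n = √(1.98×10⁻²²) = 1.41×10⁻¹¹ A = 14.1 pA

14.1 pA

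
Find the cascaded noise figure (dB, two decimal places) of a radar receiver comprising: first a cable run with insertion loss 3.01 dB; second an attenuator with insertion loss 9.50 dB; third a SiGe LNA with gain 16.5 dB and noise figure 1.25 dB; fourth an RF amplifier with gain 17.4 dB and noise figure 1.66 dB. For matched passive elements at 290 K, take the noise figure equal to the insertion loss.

13.79 dB

Convert to linear (a loss of L dB is a gain of −L dB): F_i = 10^(NF_i/10), G_i = 10^(G_i,dB/10)
  Stage 1: F_1 = 10^(3.01/10) = 2.000, G_1 = 10^(−3.01/10) = 0.5000
  Stage 2: F_2 = 10^(9.50/10) = 8.913, G_2 = 10^(−9.50/10) = 0.1122
  Stage 3: F_3 = 10^(1.25/10) = 1.334, G_3 = 10^(16.5/10) = 44.67
  Stage 4: F_4 = 10^(1.66/10) = 1.466, G_4 = 10^(17.4/10) = 54.95
Friis cascade:
  F = 2.000 + (8.913 − 1)/0.5000 + (1.334 − 1)/0.05610 + (1.466 − 1)/2.506 = 23.95
NF = 10 log₁₀(23.95) = 13.79 dB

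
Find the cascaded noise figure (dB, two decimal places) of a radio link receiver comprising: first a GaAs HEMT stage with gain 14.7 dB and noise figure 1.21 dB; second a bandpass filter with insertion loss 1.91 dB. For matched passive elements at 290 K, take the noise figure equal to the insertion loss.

Convert to linear (a loss of L dB is a gain of −L dB): F_i = 10^(NF_i/10), G_i = 10^(G_i,dB/10)
  Stage 1: F_1 = 10^(1.21/10) = 1.321, G_1 = 10^(14.7/10) = 29.51
  Stage 2: F_2 = 10^(1.91/10) = 1.552, G_2 = 10^(−1.91/10) = 0.6442
Friis cascade:
  F = 1.321 + (1.552 − 1)/29.51 = 1.340
NF = 10 log₁₀(1.340) = 1.27 dB

1.27 dB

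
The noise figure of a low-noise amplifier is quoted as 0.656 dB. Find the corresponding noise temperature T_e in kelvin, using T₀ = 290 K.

F = 10^(0.656/10) = 1.16305
T_e = (F − 1)·T₀ = (1.16305 − 1) × 290 = 47.3 K

47.3 K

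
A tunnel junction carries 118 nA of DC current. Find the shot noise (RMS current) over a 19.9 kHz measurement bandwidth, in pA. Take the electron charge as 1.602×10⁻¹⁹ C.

27.4 pA

I_n = √(2qI·B)
2qI·B = 2 × 1.602×10⁻¹⁹ × 1.18×10⁻⁷ × 1.99×10⁴ = 7.52×10⁻²² A²
I_n = √(7.52×10⁻²²) = 2.74×10⁻¹¹ A = 27.4 pA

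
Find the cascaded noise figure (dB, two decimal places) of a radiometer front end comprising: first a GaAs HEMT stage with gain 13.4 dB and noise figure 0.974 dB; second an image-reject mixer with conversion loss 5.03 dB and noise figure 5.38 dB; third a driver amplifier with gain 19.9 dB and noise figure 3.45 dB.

Convert to linear (a loss of L dB is a gain of −L dB): F_i = 10^(NF_i/10), G_i = 10^(G_i,dB/10)
  Stage 1: F_1 = 10^(0.974/10) = 1.251, G_1 = 10^(13.4/10) = 21.88
  Stage 2: F_2 = 10^(5.38/10) = 3.451, G_2 = 10^(−5.03/10) = 0.3141
  Stage 3: F_3 = 10^(3.45/10) = 2.213, G_3 = 10^(19.9/10) = 97.72
Friis cascade:
  F = 1.251 + (3.451 − 1)/21.88 + (2.213 − 1)/6.871 = 1.540
NF = 10 log₁₀(1.540) = 1.88 dB

1.88 dB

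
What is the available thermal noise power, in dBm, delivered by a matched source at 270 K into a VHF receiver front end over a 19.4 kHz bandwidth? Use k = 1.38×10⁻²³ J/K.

P_n = kTB = 1.38×10⁻²³ × 270 × 1.94×10⁴ = 7.23×10⁻¹⁷ W
In dBm: 10 log₁₀(7.23×10⁻¹⁷ / 10⁻³) = −131.4 dBm

−131.4 dBm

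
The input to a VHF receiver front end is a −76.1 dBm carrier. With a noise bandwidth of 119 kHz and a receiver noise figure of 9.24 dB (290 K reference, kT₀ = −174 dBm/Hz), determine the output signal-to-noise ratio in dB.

37.9 dB

Noise floor: N = −174 + 10 log₁₀(B) + NF
10 log₁₀(1.19×10⁵) = 50.76 dB
N = −174 + 50.76 + 9.24 = −114.00 dBm
SNR = P_sig − N = −76.1 − (−114.00) = 37.90 dB → 37.9 dB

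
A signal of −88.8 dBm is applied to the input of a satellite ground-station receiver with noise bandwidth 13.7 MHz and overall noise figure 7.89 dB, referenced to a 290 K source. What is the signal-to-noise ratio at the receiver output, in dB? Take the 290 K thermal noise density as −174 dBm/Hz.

5.9 dB

Noise floor: N = −174 + 10 log₁₀(B) + NF
10 log₁₀(1.37×10⁷) = 71.37 dB
N = −174 + 71.37 + 7.89 = −94.74 dBm
SNR = P_sig − N = −88.8 − (−94.74) = 5.94 dB → 5.9 dB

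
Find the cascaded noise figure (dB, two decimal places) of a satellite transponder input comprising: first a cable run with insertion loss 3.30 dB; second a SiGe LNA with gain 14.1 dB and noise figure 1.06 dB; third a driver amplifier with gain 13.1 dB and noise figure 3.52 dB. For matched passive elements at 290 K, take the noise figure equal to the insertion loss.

4.52 dB

Convert to linear (a loss of L dB is a gain of −L dB): F_i = 10^(NF_i/10), G_i = 10^(G_i,dB/10)
  Stage 1: F_1 = 10^(3.30/10) = 2.138, G_1 = 10^(−3.30/10) = 0.4677
  Stage 2: F_2 = 10^(1.06/10) = 1.276, G_2 = 10^(14.1/10) = 25.70
  Stage 3: F_3 = 10^(3.52/10) = 2.249, G_3 = 10^(13.1/10) = 20.42
Friis cascade:
  F = 2.138 + (1.276 − 1)/0.4677 + (2.249 − 1)/12.02 = 2.833
NF = 10 log₁₀(2.833) = 4.52 dB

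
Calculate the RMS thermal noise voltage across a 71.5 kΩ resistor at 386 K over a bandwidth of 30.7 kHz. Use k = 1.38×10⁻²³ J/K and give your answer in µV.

V_n = √(4kTRB)
4kTRB = 4 × 1.38×10⁻²³ × 386 × 7.15×10⁴ × 3.07×10⁴ = 4.68×10⁻¹¹ V²
V_n = √(4.68×10⁻¹¹) = 6.84×10⁻⁶ V = 6.84 µV

6.84 µV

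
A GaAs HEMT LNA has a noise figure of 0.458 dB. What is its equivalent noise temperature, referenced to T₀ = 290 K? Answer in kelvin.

F = 10^(0.458/10) = 1.11122
T_e = (F − 1)·T₀ = (1.11122 − 1) × 290 = 32.3 K

32.3 K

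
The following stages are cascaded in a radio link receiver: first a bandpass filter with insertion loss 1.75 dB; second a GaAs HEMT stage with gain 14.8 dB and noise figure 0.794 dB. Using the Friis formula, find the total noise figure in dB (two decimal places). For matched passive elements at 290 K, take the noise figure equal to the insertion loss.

Convert to linear (a loss of L dB is a gain of −L dB): F_i = 10^(NF_i/10), G_i = 10^(G_i,dB/10)
  Stage 1: F_1 = 10^(1.75/10) = 1.496, G_1 = 10^(−1.75/10) = 0.6683
  Stage 2: F_2 = 10^(0.794/10) = 1.201, G_2 = 10^(14.8/10) = 30.20
Friis cascade:
  F = 1.496 + (1.201 − 1)/0.6683 = 1.796
NF = 10 log₁₀(1.796) = 2.54 dB

2.54 dB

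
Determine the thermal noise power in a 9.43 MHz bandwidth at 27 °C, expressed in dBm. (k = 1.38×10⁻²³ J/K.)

T = 27 °C + 273.15 = 300.15 K
P_n = kTB = 1.38×10⁻²³ × 300.15 × 9.43×10⁶ = 3.91×10⁻¹⁴ W
In dBm: 10 log₁₀(3.91×10⁻¹⁴ / 10⁻³) = −104.1 dBm

−104.1 dBm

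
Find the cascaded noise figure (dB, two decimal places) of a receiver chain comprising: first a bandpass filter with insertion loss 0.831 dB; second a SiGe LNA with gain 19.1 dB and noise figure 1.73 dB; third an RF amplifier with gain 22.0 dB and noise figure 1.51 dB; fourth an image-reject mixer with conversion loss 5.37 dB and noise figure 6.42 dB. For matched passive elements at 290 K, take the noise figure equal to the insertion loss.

Convert to linear (a loss of L dB is a gain of −L dB): F_i = 10^(NF_i/10), G_i = 10^(G_i,dB/10)
  Stage 1: F_1 = 10^(0.831/10) = 1.211, G_1 = 10^(−0.831/10) = 0.8258
  Stage 2: F_2 = 10^(1.73/10) = 1.489, G_2 = 10^(19.1/10) = 81.28
  Stage 3: F_3 = 10^(1.51/10) = 1.416, G_3 = 10^(22.0/10) = 158.5
  Stage 4: F_4 = 10^(6.42/10) = 4.385, G_4 = 10^(−5.37/10) = 0.2904
Friis cascade:
  F = 1.211 + (1.489 − 1)/0.8258 + (1.416 − 1)/67.13 + (4.385 − 1)/1.064×10⁴ = 1.810
NF = 10 log₁₀(1.810) = 2.58 dB

2.58 dB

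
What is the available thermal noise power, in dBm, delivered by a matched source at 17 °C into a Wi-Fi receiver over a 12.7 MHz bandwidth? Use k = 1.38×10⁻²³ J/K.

−102.9 dBm

T = 17 °C + 273.15 = 290.15 K
P_n = kTB = 1.38×10⁻²³ × 290.15 × 1.27×10⁷ = 5.09×10⁻¹⁴ W
In dBm: 10 log₁₀(5.09×10⁻¹⁴ / 10⁻³) = −102.9 dBm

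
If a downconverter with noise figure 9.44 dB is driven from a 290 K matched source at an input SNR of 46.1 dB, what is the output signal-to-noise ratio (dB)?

36.66 dB

By definition F = SNR_in/SNR_out, so in dB: SNR_out = SNR_in − NF
SNR_out = 46.1 − 9.44 = 36.66 dB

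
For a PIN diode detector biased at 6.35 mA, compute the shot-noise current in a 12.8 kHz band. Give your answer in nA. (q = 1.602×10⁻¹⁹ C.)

5.10 nA

I_n = √(2qI·B)
2qI·B = 2 × 1.602×10⁻¹⁹ × 6.35×10⁻³ × 1.28×10⁴ = 2.60×10⁻¹⁷ A²
I_n = √(2.60×10⁻¹⁷) = 5.10×10⁻⁹ A = 5.10 nA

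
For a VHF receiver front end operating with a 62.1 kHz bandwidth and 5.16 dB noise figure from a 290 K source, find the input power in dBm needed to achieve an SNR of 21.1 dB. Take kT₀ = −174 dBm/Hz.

Sensitivity = −174 + 10 log₁₀(B) + NF + SNR_min
= −174 + 47.93 + 5.16 + 21.1
= −99.81 dBm → −99.8 dBm

−99.8 dBm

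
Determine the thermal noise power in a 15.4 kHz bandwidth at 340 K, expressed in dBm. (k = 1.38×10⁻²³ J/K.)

P_n = kTB = 1.38×10⁻²³ × 340 × 1.54×10⁴ = 7.23×10⁻¹⁷ W
In dBm: 10 log₁₀(7.23×10⁻¹⁷ / 10⁻³) = −131.4 dBm

−131.4 dBm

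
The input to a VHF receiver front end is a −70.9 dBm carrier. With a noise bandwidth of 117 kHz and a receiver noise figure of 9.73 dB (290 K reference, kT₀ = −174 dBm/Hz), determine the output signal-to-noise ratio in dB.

Noise floor: N = −174 + 10 log₁₀(B) + NF
10 log₁₀(1.17×10⁵) = 50.68 dB
N = −174 + 50.68 + 9.73 = −113.59 dBm
SNR = P_sig − N = −70.9 − (−113.59) = 42.69 dB → 42.7 dB

42.7 dB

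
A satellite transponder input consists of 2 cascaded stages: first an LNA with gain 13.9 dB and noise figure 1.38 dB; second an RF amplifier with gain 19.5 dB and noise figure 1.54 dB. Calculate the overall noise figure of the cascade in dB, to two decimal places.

Convert to linear (a loss of L dB is a gain of −L dB): F_i = 10^(NF_i/10), G_i = 10^(G_i,dB/10)
  Stage 1: F_1 = 10^(1.38/10) = 1.374, G_1 = 10^(13.9/10) = 24.55
  Stage 2: F_2 = 10^(1.54/10) = 1.426, G_2 = 10^(19.5/10) = 89.13
Friis cascade:
  F = 1.374 + (1.426 − 1)/24.55 = 1.391
NF = 10 log₁₀(1.391) = 1.43 dB

1.43 dB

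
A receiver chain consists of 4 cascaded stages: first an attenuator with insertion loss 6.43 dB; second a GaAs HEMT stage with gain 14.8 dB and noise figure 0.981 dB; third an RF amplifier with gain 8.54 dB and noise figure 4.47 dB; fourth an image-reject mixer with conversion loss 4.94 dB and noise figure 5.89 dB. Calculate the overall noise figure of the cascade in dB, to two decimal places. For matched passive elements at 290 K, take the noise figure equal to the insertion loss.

7.66 dB

Convert to linear (a loss of L dB is a gain of −L dB): F_i = 10^(NF_i/10), G_i = 10^(G_i,dB/10)
  Stage 1: F_1 = 10^(6.43/10) = 4.395, G_1 = 10^(−6.43/10) = 0.2275
  Stage 2: F_2 = 10^(0.981/10) = 1.253, G_2 = 10^(14.8/10) = 30.20
  Stage 3: F_3 = 10^(4.47/10) = 2.799, G_3 = 10^(8.54/10) = 7.145
  Stage 4: F_4 = 10^(5.89/10) = 3.882, G_4 = 10^(−4.94/10) = 0.3206
Friis cascade:
  F = 4.395 + (1.253 − 1)/0.2275 + (2.799 − 1)/6.871 + (3.882 − 1)/49.09 = 5.830
NF = 10 log₁₀(5.830) = 7.66 dB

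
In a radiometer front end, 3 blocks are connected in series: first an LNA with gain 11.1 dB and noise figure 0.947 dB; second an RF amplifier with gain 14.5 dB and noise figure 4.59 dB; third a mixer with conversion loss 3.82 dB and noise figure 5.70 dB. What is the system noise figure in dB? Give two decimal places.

1.45 dB

Convert to linear (a loss of L dB is a gain of −L dB): F_i = 10^(NF_i/10), G_i = 10^(G_i,dB/10)
  Stage 1: F_1 = 10^(0.947/10) = 1.244, G_1 = 10^(11.1/10) = 12.88
  Stage 2: F_2 = 10^(4.59/10) = 2.877, G_2 = 10^(14.5/10) = 28.18
  Stage 3: F_3 = 10^(5.70/10) = 3.715, G_3 = 10^(−3.82/10) = 0.4150
Friis cascade:
  F = 1.244 + (2.877 − 1)/12.88 + (3.715 − 1)/363.1 = 1.397
NF = 10 log₁₀(1.397) = 1.45 dB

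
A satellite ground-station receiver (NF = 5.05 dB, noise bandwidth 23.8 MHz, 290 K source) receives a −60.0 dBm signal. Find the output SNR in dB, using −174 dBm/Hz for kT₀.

Noise floor: N = −174 + 10 log₁₀(B) + NF
10 log₁₀(2.38×10⁷) = 73.77 dB
N = −174 + 73.77 + 5.05 = −95.18 dBm
SNR = P_sig − N = −60.0 − (−95.18) = 35.18 dB → 35.2 dB

35.2 dB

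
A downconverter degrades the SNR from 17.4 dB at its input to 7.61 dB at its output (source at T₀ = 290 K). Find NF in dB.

NF (dB) = SNR_in(dB) − SNR_out(dB) when the source is at T₀
NF = 17.4 − 7.61 = 9.79 dB

9.79 dB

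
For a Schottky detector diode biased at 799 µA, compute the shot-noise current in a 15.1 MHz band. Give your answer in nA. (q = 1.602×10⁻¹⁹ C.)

62.2 nA

I_n = √(2qI·B)
2qI·B = 2 × 1.602×10⁻¹⁹ × 7.99×10⁻⁴ × 1.51×10⁷ = 3.87×10⁻¹⁵ A²
I_n = √(3.87×10⁻¹⁵) = 6.22×10⁻⁸ A = 62.2 nA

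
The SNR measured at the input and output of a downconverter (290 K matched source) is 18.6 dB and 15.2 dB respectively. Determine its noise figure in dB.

3.4 dB

NF (dB) = SNR_in(dB) − SNR_out(dB) when the source is at T₀
NF = 18.6 − 15.2 = 3.4 dB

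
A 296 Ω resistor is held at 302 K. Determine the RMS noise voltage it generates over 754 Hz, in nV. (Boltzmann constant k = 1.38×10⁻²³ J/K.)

V_n = √(4kTRB)
4kTRB = 4 × 1.38×10⁻²³ × 302 × 2.96×10² × 7.54×10² = 3.72×10⁻¹⁵ V²
V_n = √(3.72×10⁻¹⁵) = 6.10×10⁻⁸ V = 61.0 nV

61.0 nV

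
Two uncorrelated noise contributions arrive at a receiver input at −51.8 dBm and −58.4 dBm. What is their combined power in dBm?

−50.9 dBm

Convert to linear, add, convert back:
P₁ = 6.61×10⁻⁹ W, P₂ = 1.45×10⁻⁹ W
P_tot = 8.05×10⁻⁹ W → 10 log₁₀(P_tot / 10⁻³) = −50.9 dBm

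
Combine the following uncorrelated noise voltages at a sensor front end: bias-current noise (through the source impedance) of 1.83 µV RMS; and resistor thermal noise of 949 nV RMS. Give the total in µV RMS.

Uncorrelated sources add in power (mean-square): V_tot = √(ΣV_i²)
V_tot = √[(1.83×10⁻⁶)² + (9.49×10⁻⁷)²] = 2.06×10⁻⁶ V = 2.06 µV

2.06 µV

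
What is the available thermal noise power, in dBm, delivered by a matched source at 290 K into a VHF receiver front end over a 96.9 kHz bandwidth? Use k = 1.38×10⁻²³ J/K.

−124.1 dBm

P_n = kTB = 1.38×10⁻²³ × 290 × 9.69×10⁴ = 3.88×10⁻¹⁶ W
In dBm: 10 log₁₀(3.88×10⁻¹⁶ / 10⁻³) = −124.1 dBm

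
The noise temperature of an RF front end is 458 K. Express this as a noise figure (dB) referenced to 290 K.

4.12 dB

F = 1 + T_e/T₀ = 1 + 458/290 = 2.57931
NF = 10 log₁₀(2.57931) = 4.12 dB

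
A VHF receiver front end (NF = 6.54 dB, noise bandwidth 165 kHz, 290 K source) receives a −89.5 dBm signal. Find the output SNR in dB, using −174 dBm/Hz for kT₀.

25.8 dB

Noise floor: N = −174 + 10 log₁₀(B) + NF
10 log₁₀(1.65×10⁵) = 52.17 dB
N = −174 + 52.17 + 6.54 = −115.29 dBm
SNR = P_sig − N = −89.5 − (−115.29) = 25.79 dB → 25.8 dB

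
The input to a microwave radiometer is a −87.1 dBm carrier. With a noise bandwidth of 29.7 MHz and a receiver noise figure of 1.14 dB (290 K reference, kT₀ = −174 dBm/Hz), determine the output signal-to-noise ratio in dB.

Noise floor: N = −174 + 10 log₁₀(B) + NF
10 log₁₀(2.97×10⁷) = 74.73 dB
N = −174 + 74.73 + 1.14 = −98.13 dBm
SNR = P_sig − N = −87.1 − (−98.13) = 11.03 dB → 11.0 dB

11.0 dB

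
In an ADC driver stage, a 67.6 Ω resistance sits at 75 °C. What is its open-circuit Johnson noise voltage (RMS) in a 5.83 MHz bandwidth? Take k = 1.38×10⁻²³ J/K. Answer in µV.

T = 75 °C + 273.15 = 348.15 K
V_n = √(4kTRB)
4kTRB = 4 × 1.38×10⁻²³ × 348.15 × 6.76×10¹ × 5.83×10⁶ = 7.57×10⁻¹² V²
V_n = √(7.57×10⁻¹²) = 2.75×10⁻⁶ V = 2.75 µV

2.75 µV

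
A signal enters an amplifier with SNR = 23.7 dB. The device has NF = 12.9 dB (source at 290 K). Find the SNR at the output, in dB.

10.8 dB

By definition F = SNR_in/SNR_out, so in dB: SNR_out = SNR_in − NF
SNR_out = 23.7 − 12.9 = 10.8 dB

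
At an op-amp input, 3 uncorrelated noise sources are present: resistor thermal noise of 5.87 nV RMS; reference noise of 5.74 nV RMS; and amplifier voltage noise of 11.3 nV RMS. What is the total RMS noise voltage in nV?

14.0 nV

Uncorrelated sources add in power (mean-square): V_tot = √(ΣV_i²)
V_tot = √[(5.87×10⁻⁹)² + (5.74×10⁻⁹)² + (1.13×10⁻⁸)²] = 1.40×10⁻⁸ V = 14.0 nV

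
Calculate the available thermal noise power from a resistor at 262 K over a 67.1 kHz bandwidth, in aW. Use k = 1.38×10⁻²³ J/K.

243 aW

P_n = kTB = 1.38×10⁻²³ × 262 × 6.71×10⁴ = 2.43×10⁻¹⁶ W = 243 aW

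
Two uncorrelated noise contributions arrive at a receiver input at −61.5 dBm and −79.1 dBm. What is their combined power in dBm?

Convert to linear, add, convert back:
P₁ = 7.08×10⁻¹⁰ W, P₂ = 1.23×10⁻¹¹ W
P_tot = 7.20×10⁻¹⁰ W → 10 log₁₀(P_tot / 10⁻³) = −61.4 dBm

−61.4 dBm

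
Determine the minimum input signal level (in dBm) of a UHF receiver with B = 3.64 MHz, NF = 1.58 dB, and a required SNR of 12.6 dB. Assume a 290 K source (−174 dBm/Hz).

−94.2 dBm

Sensitivity = −174 + 10 log₁₀(B) + NF + SNR_min
= −174 + 65.61 + 1.58 + 12.6
= −94.21 dBm → −94.2 dBm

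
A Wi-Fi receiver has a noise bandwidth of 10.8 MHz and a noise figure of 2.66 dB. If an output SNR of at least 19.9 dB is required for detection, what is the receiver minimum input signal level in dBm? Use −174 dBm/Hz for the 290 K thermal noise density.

−81.1 dBm

Sensitivity = −174 + 10 log₁₀(B) + NF + SNR_min
= −174 + 70.33 + 2.66 + 19.9
= −81.11 dBm → −81.1 dBm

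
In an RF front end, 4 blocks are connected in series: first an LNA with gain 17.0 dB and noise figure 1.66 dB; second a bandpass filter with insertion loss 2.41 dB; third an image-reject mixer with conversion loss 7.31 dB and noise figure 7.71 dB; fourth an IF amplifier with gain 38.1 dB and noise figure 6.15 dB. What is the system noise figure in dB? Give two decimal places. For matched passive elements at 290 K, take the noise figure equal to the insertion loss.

3.49 dB

Convert to linear (a loss of L dB is a gain of −L dB): F_i = 10^(NF_i/10), G_i = 10^(G_i,dB/10)
  Stage 1: F_1 = 10^(1.66/10) = 1.466, G_1 = 10^(17.0/10) = 50.12
  Stage 2: F_2 = 10^(2.41/10) = 1.742, G_2 = 10^(−2.41/10) = 0.5741
  Stage 3: F_3 = 10^(7.71/10) = 5.902, G_3 = 10^(−7.31/10) = 0.1858
  Stage 4: F_4 = 10^(6.15/10) = 4.121, G_4 = 10^(38.1/10) = 6457
Friis cascade:
  F = 1.466 + (1.742 − 1)/50.12 + (5.902 − 1)/28.77 + (4.121 − 1)/5.346 = 2.235
NF = 10 log₁₀(2.235) = 3.49 dB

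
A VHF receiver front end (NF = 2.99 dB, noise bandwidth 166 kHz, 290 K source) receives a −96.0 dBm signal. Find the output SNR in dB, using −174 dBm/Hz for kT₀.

Noise floor: N = −174 + 10 log₁₀(B) + NF
10 log₁₀(1.66×10⁵) = 52.2 dB
N = −174 + 52.2 + 2.99 = −118.81 dBm
SNR = P_sig − N = −96.0 − (−118.81) = 22.81 dB → 22.8 dB

22.8 dB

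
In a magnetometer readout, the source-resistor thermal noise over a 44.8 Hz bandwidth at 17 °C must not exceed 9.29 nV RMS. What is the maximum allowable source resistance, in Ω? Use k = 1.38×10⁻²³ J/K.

120 Ω

T = 17 °C + 273.15 = 290.15 K
Johnson–Nyquist: V_n = √(4kTRB) ⇒ R = V_n² / (4kTB)
4kTB = 4 × 1.38×10⁻²³ × 290.15 × 4.48×10¹ = 7.18×10⁻¹⁹
R = (9.29×10⁻⁹)² / 7.18×10⁻¹⁹ = 1.20×10² Ω = 120 Ω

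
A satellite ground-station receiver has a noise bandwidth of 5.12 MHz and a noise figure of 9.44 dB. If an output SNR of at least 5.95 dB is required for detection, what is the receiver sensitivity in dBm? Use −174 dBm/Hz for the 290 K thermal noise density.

−91.5 dBm

Sensitivity = −174 + 10 log₁₀(B) + NF + SNR_min
= −174 + 67.09 + 9.44 + 5.95
= −91.52 dBm → −91.5 dBm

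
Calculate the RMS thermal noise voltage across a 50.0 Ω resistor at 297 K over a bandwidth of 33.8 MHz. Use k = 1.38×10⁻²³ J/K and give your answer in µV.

5.26 µV

V_n = √(4kTRB)
4kTRB = 4 × 1.38×10⁻²³ × 297 × 5.00×10¹ × 3.38×10⁷ = 2.77×10⁻¹¹ V²
V_n = √(2.77×10⁻¹¹) = 5.26×10⁻⁶ V = 5.26 µV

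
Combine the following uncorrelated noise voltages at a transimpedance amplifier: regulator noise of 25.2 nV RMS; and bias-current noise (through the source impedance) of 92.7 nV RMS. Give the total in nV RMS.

Uncorrelated sources add in power (mean-square): V_tot = √(ΣV_i²)
V_tot = √[(2.52×10⁻⁸)² + (9.27×10⁻⁸)²] = 9.61×10⁻⁸ V = 96.1 nV

96.1 nV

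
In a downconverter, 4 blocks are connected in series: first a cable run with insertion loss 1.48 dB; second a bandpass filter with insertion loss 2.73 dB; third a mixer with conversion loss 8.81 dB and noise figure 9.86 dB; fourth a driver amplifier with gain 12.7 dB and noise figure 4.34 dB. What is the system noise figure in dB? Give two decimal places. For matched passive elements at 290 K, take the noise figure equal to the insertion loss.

17.78 dB

Convert to linear (a loss of L dB is a gain of −L dB): F_i = 10^(NF_i/10), G_i = 10^(G_i,dB/10)
  Stage 1: F_1 = 10^(1.48/10) = 1.406, G_1 = 10^(−1.48/10) = 0.7112
  Stage 2: F_2 = 10^(2.73/10) = 1.875, G_2 = 10^(−2.73/10) = 0.5333
  Stage 3: F_3 = 10^(9.86/10) = 9.683, G_3 = 10^(−8.81/10) = 0.1315
  Stage 4: F_4 = 10^(4.34/10) = 2.716, G_4 = 10^(12.7/10) = 18.62
Friis cascade:
  F = 1.406 + (1.875 − 1)/0.7112 + (9.683 − 1)/0.3793 + (2.716 − 1)/0.04989 = 59.93
NF = 10 log₁₀(59.93) = 17.78 dB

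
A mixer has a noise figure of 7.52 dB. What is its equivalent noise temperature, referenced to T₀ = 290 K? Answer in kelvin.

F = 10^(7.52/10) = 5.64937
T_e = (F − 1)·T₀ = (5.64937 − 1) × 290 = 1348 K

1348 K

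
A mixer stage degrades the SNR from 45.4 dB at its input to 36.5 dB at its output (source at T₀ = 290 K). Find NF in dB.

NF (dB) = SNR_in(dB) − SNR_out(dB) when the source is at T₀
NF = 45.4 − 36.5 = 8.9 dB

8.9 dB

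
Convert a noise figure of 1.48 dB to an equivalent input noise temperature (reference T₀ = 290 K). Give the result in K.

F = 10^(1.48/10) = 1.40605
T_e = (F − 1)·T₀ = (1.40605 − 1) × 290 = 118 K

118 K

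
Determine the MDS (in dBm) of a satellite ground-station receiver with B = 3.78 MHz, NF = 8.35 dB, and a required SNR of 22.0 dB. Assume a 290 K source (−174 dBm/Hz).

−77.9 dBm

Sensitivity = −174 + 10 log₁₀(B) + NF + SNR_min
= −174 + 65.77 + 8.35 + 22.0
= −77.88 dBm → −77.9 dBm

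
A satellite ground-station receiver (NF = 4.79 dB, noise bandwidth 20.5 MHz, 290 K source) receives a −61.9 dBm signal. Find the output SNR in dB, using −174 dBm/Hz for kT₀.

Noise floor: N = −174 + 10 log₁₀(B) + NF
10 log₁₀(2.05×10⁷) = 73.12 dB
N = −174 + 73.12 + 4.79 = −96.09 dBm
SNR = P_sig − N = −61.9 − (−96.09) = 34.19 dB → 34.2 dB

34.2 dB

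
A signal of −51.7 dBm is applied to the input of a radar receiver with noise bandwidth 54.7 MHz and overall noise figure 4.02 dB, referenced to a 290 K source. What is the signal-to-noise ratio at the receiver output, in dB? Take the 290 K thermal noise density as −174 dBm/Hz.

40.9 dB

Noise floor: N = −174 + 10 log₁₀(B) + NF
10 log₁₀(5.47×10⁷) = 77.38 dB
N = −174 + 77.38 + 4.02 = −92.60 dBm
SNR = P_sig − N = −51.7 − (−92.60) = 40.90 dB → 40.9 dB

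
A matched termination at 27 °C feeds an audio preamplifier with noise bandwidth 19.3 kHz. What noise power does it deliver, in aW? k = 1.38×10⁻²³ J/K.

T = 27 °C + 273.15 = 300.15 K
P_n = kTB = 1.38×10⁻²³ × 300.15 × 1.93×10⁴ = 7.99×10⁻¹⁷ W = 79.9 aW

79.9 aW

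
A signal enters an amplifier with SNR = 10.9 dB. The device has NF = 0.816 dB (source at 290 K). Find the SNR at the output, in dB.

10.084 dB

By definition F = SNR_in/SNR_out, so in dB: SNR_out = SNR_in − NF
SNR_out = 10.9 − 0.816 = 10.084 dB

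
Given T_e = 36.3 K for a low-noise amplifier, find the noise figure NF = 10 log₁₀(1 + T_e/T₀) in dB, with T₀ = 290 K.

0.512 dB

F = 1 + T_e/T₀ = 1 + 36.3/290 = 1.12517
NF = 10 log₁₀(1.12517) = 0.512 dB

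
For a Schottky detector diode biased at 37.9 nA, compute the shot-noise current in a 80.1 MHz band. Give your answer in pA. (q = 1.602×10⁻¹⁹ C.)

I_n = √(2qI·B)
2qI·B = 2 × 1.602×10⁻¹⁹ × 3.79×10⁻⁸ × 8.01×10⁷ = 9.73×10⁻¹⁹ A²
I_n = √(9.73×10⁻¹⁹) = 9.86×10⁻¹⁰ A = 986 pA

986 pA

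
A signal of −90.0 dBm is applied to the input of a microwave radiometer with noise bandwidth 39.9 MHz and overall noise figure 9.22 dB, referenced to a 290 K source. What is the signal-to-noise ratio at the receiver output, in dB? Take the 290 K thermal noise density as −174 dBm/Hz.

−1.2 dB

Noise floor: N = −174 + 10 log₁₀(B) + NF
10 log₁₀(3.99×10⁷) = 76.01 dB
N = −174 + 76.01 + 9.22 = −88.77 dBm
SNR = P_sig − N = −90.0 − (−88.77) = −1.23 dB → −1.2 dB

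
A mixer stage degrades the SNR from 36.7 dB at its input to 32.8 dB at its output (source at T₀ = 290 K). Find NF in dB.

NF (dB) = SNR_in(dB) − SNR_out(dB) when the source is at T₀
NF = 36.7 − 32.8 = 3.9 dB

3.9 dB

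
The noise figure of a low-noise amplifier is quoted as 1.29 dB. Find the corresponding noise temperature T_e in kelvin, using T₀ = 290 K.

F = 10^(1.29/10) = 1.34586
T_e = (F − 1)·T₀ = (1.34586 − 1) × 290 = 100 K

100 K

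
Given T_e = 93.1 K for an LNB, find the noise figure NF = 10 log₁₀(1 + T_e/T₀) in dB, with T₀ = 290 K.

1.21 dB

F = 1 + T_e/T₀ = 1 + 93.1/290 = 1.32103
NF = 10 log₁₀(1.32103) = 1.21 dB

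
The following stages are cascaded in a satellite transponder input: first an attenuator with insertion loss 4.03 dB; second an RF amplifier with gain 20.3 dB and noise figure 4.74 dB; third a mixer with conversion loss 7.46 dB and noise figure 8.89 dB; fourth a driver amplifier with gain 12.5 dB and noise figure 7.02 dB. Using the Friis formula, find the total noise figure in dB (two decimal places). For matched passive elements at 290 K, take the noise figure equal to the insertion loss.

9.15 dB

Convert to linear (a loss of L dB is a gain of −L dB): F_i = 10^(NF_i/10), G_i = 10^(G_i,dB/10)
  Stage 1: F_1 = 10^(4.03/10) = 2.529, G_1 = 10^(−4.03/10) = 0.3954
  Stage 2: F_2 = 10^(4.74/10) = 2.979, G_2 = 10^(20.3/10) = 107.2
  Stage 3: F_3 = 10^(8.89/10) = 7.745, G_3 = 10^(−7.46/10) = 0.1795
  Stage 4: F_4 = 10^(7.02/10) = 5.035, G_4 = 10^(12.5/10) = 17.78
Friis cascade:
  F = 2.529 + (2.979 − 1)/0.3954 + (7.745 − 1)/42.36 + (5.035 − 1)/7.603 = 8.223
NF = 10 log₁₀(8.223) = 9.15 dB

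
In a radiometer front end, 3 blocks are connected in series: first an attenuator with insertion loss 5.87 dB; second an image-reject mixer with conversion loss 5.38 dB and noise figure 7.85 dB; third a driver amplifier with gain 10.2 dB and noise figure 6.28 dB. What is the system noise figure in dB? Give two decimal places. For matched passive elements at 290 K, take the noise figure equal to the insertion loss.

18.25 dB

Convert to linear (a loss of L dB is a gain of −L dB): F_i = 10^(NF_i/10), G_i = 10^(G_i,dB/10)
  Stage 1: F_1 = 10^(5.87/10) = 3.864, G_1 = 10^(−5.87/10) = 0.2588
  Stage 2: F_2 = 10^(7.85/10) = 6.095, G_2 = 10^(−5.38/10) = 0.2897
  Stage 3: F_3 = 10^(6.28/10) = 4.246, G_3 = 10^(10.2/10) = 10.47
Friis cascade:
  F = 3.864 + (6.095 − 1)/0.2588 + (4.246 − 1)/0.07499 = 66.84
NF = 10 log₁₀(66.84) = 18.25 dB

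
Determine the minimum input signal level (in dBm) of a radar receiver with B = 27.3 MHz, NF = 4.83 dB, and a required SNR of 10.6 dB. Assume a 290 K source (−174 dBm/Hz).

Sensitivity = −174 + 10 log₁₀(B) + NF + SNR_min
= −174 + 74.36 + 4.83 + 10.6
= −84.21 dBm → −84.2 dBm

−84.2 dBm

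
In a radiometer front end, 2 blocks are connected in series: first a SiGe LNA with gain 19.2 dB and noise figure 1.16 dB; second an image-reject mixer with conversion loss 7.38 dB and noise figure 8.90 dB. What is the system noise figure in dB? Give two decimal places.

1.42 dB

Convert to linear (a loss of L dB is a gain of −L dB): F_i = 10^(NF_i/10), G_i = 10^(G_i,dB/10)
  Stage 1: F_1 = 10^(1.16/10) = 1.306, G_1 = 10^(19.2/10) = 83.18
  Stage 2: F_2 = 10^(8.90/10) = 7.762, G_2 = 10^(−7.38/10) = 0.1828
Friis cascade:
  F = 1.306 + (7.762 − 1)/83.18 = 1.387
NF = 10 log₁₀(1.387) = 1.42 dB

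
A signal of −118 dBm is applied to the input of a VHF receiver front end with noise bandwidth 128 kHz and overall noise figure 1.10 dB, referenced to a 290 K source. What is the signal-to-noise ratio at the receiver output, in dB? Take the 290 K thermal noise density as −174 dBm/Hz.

Noise floor: N = −174 + 10 log₁₀(B) + NF
10 log₁₀(1.28×10⁵) = 51.07 dB
N = −174 + 51.07 + 1.10 = −121.83 dBm
SNR = P_sig − N = −118 − (−121.83) = 3.83 dB → 3.8 dB

3.8 dB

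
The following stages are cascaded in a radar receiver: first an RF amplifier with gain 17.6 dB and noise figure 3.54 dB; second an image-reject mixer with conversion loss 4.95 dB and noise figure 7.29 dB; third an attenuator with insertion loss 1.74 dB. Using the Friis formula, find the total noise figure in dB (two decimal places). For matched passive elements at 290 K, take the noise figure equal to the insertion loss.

Convert to linear (a loss of L dB is a gain of −L dB): F_i = 10^(NF_i/10), G_i = 10^(G_i,dB/10)
  Stage 1: F_1 = 10^(3.54/10) = 2.259, G_1 = 10^(17.6/10) = 57.54
  Stage 2: F_2 = 10^(7.29/10) = 5.358, G_2 = 10^(−4.95/10) = 0.3199
  Stage 3: F_3 = 10^(1.74/10) = 1.493, G_3 = 10^(−1.74/10) = 0.6699
Friis cascade:
  F = 2.259 + (5.358 − 1)/57.54 + (1.493 − 1)/18.41 = 2.362
NF = 10 log₁₀(2.362) = 3.73 dB

3.73 dB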